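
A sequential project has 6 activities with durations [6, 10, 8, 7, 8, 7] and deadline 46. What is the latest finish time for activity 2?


LF(activity 2) = deadline - sum of successor durations
Successors: activities 3 through 6 with durations [8, 7, 8, 7]
Sum of successor durations = 30
LF = 46 - 30 = 16

16


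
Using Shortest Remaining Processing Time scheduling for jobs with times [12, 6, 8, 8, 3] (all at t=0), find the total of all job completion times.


Since all jobs arrive at t=0, SRPT equals SPT ordering.
SPT order: [3, 6, 8, 8, 12]
Completion times:
  Job 1: p=3, C=3
  Job 2: p=6, C=9
  Job 3: p=8, C=17
  Job 4: p=8, C=25
  Job 5: p=12, C=37
Total completion time = 3 + 9 + 17 + 25 + 37 = 91

91


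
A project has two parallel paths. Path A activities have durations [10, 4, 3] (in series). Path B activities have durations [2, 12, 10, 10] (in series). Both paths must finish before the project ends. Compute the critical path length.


Path A total = 10 + 4 + 3 = 17
Path B total = 2 + 12 + 10 + 10 = 34
Critical path = longest path = max(17, 34) = 34

34


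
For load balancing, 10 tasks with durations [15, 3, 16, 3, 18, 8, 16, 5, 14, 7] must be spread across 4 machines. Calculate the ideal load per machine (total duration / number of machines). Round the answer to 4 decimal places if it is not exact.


Total processing time = 15 + 3 + 16 + 3 + 18 + 8 + 16 + 5 + 14 + 7 = 105
Number of machines = 4
Ideal balanced load = 105 / 4 = 26.25

26.25


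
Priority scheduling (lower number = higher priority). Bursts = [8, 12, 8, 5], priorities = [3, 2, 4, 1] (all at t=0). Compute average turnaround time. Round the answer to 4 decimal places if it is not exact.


Sort by priority (ascending = highest first):
Order: [(1, 5), (2, 12), (3, 8), (4, 8)]
Completion times:
  Priority 1, burst=5, C=5
  Priority 2, burst=12, C=17
  Priority 3, burst=8, C=25
  Priority 4, burst=8, C=33
Average turnaround = 80/4 = 20.0

20.0


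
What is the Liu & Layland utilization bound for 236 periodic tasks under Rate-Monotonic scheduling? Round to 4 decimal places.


Compute 2^(1/236) = 1.0029413817
Subtract 1: 1.0029413817 - 1 = 0.0029413817
Multiply by n: 236 * 0.0029413817 = 0.6941660812
Round to 4 dp: 0.6942

0.6942


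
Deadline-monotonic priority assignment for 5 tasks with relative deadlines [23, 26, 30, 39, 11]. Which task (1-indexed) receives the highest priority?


Sort tasks by relative deadline (ascending):
  Task 5: deadline = 11
  Task 1: deadline = 23
  Task 2: deadline = 26
  Task 3: deadline = 30
  Task 4: deadline = 39
Priority order (highest first): [5, 1, 2, 3, 4]
Highest priority task = 5

5


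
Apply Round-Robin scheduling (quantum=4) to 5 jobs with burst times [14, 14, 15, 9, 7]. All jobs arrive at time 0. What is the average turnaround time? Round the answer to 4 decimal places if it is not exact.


Time quantum = 4
Execution trace:
  J1 runs 4 units, time = 4
  J2 runs 4 units, time = 8
  J3 runs 4 units, time = 12
  J4 runs 4 units, time = 16
  J5 runs 4 units, time = 20
  J1 runs 4 units, time = 24
  J2 runs 4 units, time = 28
  J3 runs 4 units, time = 32
  J4 runs 4 units, time = 36
  J5 runs 3 units, time = 39
  J1 runs 4 units, time = 43
  J2 runs 4 units, time = 47
  J3 runs 4 units, time = 51
  J4 runs 1 units, time = 52
  J1 runs 2 units, time = 54
  J2 runs 2 units, time = 56
  J3 runs 3 units, time = 59
Finish times: [54, 56, 59, 52, 39]
Average turnaround = 260/5 = 52.0

52.0


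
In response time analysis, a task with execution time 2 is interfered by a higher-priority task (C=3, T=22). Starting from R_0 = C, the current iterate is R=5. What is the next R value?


R_next = C + ceil(R_prev / T_hp) * C_hp
ceil(5 / 22) = ceil(0.2273) = 1
Interference = 1 * 3 = 3
R_next = 2 + 3 = 5
R_next = R_prev, so the iteration has converged (response time = 5).

5


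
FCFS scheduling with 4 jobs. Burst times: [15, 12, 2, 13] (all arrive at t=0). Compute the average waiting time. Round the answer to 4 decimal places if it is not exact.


FCFS order (as given): [15, 12, 2, 13]
Waiting times:
  Job 1: wait = 0
  Job 2: wait = 15
  Job 3: wait = 27
  Job 4: wait = 29
Sum of waiting times = 71
Average waiting time = 71/4 = 17.75

17.75


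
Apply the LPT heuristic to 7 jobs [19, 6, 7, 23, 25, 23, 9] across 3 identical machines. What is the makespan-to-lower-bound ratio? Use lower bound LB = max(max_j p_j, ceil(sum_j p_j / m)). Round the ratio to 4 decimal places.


LPT order: [25, 23, 23, 19, 9, 7, 6]
Machine loads after assignment: [38, 42, 32]
LPT makespan = 42
Lower bound = max(max_job, ceil(total/3)) = max(25, 38) = 38
Ratio = 42 / 38 = 1.1053

1.1053


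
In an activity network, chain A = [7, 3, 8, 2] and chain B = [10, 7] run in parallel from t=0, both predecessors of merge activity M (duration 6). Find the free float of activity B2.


ES(B2) = sum of predecessors on chain B = 10
EF(B2) = ES + duration = 10 + 7 = 17
Successor of B2 is M. ES(M) = max(sum(A), sum(B)) = max(20, 17) = 20
Free float = ES(successor) - EF(current) = 20 - 17 = 3

3


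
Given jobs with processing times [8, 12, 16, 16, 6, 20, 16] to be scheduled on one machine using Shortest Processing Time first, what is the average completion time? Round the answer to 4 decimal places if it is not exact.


Sort jobs by processing time (SPT order): [6, 8, 12, 16, 16, 16, 20]
Compute completion times sequentially:
  Job 1: processing = 6, completes at 6
  Job 2: processing = 8, completes at 14
  Job 3: processing = 12, completes at 26
  Job 4: processing = 16, completes at 42
  Job 5: processing = 16, completes at 58
  Job 6: processing = 16, completes at 74
  Job 7: processing = 20, completes at 94
Sum of completion times = 314
Average completion time = 314/7 = 44.8571

44.8571


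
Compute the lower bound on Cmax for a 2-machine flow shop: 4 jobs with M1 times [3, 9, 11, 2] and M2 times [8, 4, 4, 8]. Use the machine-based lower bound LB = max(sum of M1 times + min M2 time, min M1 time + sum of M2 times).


LB1 = sum(M1 times) + min(M2 times) = 25 + 4 = 29
LB2 = min(M1 times) + sum(M2 times) = 2 + 24 = 26
Lower bound = max(LB1, LB2) = max(29, 26) = 29

29


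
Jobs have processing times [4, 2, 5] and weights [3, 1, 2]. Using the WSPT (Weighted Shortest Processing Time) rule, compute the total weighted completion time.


Compute p/w ratios and sort ascending (WSPT): [(4, 3), (2, 1), (5, 2)]
Compute weighted completion times:
  Job (p=4,w=3): C=4, w*C=3*4=12
  Job (p=2,w=1): C=6, w*C=1*6=6
  Job (p=5,w=2): C=11, w*C=2*11=22
Total weighted completion time = 40

40


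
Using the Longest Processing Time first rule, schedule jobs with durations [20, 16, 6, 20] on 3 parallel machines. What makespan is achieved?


Sort jobs in decreasing order (LPT): [20, 20, 16, 6]
Assign each job to the least loaded machine:
  Machine 1: jobs [20], load = 20
  Machine 2: jobs [20], load = 20
  Machine 3: jobs [16, 6], load = 22
Makespan = max load = 22

22


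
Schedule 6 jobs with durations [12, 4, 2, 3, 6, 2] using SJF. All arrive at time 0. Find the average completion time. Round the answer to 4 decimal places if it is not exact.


SJF order (ascending): [2, 2, 3, 4, 6, 12]
Completion times:
  Job 1: burst=2, C=2
  Job 2: burst=2, C=4
  Job 3: burst=3, C=7
  Job 4: burst=4, C=11
  Job 5: burst=6, C=17
  Job 6: burst=12, C=29
Average completion = 70/6 = 11.6667

11.6667


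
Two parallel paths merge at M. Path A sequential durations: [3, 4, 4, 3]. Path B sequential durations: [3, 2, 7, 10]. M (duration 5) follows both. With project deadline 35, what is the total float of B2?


Forward pass: ES(B2) = sum of predecessors on chain B = 3
EF = ES + duration = 3 + 2 = 5
Backward pass: LF(M) = deadline = 35; LS(M) = 35 - 5 = 30
LF(B2) = LS(M) - sum(successors on chain B) = 30 - 17 = 13
LS = LF - duration = 13 - 2 = 11
Total float = LS - ES = 11 - 3 = 8

8


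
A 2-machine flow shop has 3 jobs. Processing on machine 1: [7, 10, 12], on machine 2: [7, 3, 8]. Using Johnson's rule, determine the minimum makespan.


Apply Johnson's rule:
  Group 1 (a <= b): [(1, 7, 7)]
  Group 2 (a > b): [(3, 12, 8), (2, 10, 3)]
Optimal job order: [1, 3, 2]
Schedule:
  Job 1: M1 done at 7, M2 done at 14
  Job 3: M1 done at 19, M2 done at 27
  Job 2: M1 done at 29, M2 done at 32
Makespan = 32

32


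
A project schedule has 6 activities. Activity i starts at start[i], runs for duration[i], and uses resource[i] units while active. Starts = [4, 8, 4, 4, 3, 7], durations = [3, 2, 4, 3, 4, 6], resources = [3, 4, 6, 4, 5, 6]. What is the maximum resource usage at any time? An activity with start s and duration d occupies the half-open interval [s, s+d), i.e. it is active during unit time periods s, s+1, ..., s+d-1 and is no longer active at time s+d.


Each activity i is active on [start_i, start_i + duration_i).
Compute total resource usage per time slot:
  t=0: active resources = [], total = 0
  t=1: active resources = [], total = 0
  t=2: active resources = [], total = 0
  t=3: active resources = [5], total = 5
  t=4: active resources = [3, 6, 4, 5], total = 18
  t=5: active resources = [3, 6, 4, 5], total = 18
  t=6: active resources = [3, 6, 4, 5], total = 18
  t=7: active resources = [6, 6], total = 12
  t=8: active resources = [4, 6], total = 10
  t=9: active resources = [4, 6], total = 10
  t=10: active resources = [6], total = 6
  t=11: active resources = [6], total = 6
  t=12: active resources = [6], total = 6
Peak resource demand = 18

18


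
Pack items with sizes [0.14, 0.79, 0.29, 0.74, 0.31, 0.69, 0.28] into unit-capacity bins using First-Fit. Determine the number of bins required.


Place items sequentially using First-Fit:
  Item 0.14 -> new Bin 1
  Item 0.79 -> Bin 1 (now 0.93)
  Item 0.29 -> new Bin 2
  Item 0.74 -> new Bin 3
  Item 0.31 -> Bin 2 (now 0.6)
  Item 0.69 -> new Bin 4
  Item 0.28 -> Bin 2 (now 0.88)
Total bins used = 4

4


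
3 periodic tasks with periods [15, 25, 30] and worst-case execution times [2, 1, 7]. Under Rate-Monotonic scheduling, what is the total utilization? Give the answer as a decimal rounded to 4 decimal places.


Compute individual utilizations (exact fractions):
  Task 1: C/T = 2/15 (approx. 0.1333)
  Task 2: C/T = 1/25 (approx. 0.04)
  Task 3: C/T = 7/30 (approx. 0.2333)
Total utilization U = 2/15 + 1/25 + 7/30 = 61/150
Rounded to 4 decimal places: U = 0.4067
RM (Liu & Layland) bound for 3 tasks = 0.779763; compare with U = 61/150 (approx. 0.406667)
U <= bound, so schedulable by RM sufficient condition.

0.4067


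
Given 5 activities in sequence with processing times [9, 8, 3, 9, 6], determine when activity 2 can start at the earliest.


Activity 2 starts after activities 1 through 1 complete.
Predecessor durations: [9]
ES = 9 = 9

9


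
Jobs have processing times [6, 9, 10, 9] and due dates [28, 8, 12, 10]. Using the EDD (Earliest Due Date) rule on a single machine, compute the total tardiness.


Sort by due date (EDD order): [(9, 8), (9, 10), (10, 12), (6, 28)]
Compute completion times and tardiness:
  Job 1: p=9, d=8, C=9, tardiness=max(0,9-8)=1
  Job 2: p=9, d=10, C=18, tardiness=max(0,18-10)=8
  Job 3: p=10, d=12, C=28, tardiness=max(0,28-12)=16
  Job 4: p=6, d=28, C=34, tardiness=max(0,34-28)=6
Total tardiness = 31

31


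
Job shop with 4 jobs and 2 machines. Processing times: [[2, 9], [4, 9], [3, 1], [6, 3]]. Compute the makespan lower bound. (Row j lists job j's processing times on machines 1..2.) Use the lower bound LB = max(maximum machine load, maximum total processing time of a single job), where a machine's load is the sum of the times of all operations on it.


Machine loads:
  Machine 1: 2 + 4 + 3 + 6 = 15
  Machine 2: 9 + 9 + 1 + 3 = 22
Max machine load = 22
Job totals:
  Job 1: 11
  Job 2: 13
  Job 3: 4
  Job 4: 9
Max job total = 13
Lower bound = max(22, 13) = 22

22


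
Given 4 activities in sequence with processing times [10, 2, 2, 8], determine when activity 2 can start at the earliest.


Activity 2 starts after activities 1 through 1 complete.
Predecessor durations: [10]
ES = 10 = 10

10


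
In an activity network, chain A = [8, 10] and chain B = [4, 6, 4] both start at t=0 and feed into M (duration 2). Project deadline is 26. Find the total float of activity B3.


Forward pass: ES(B3) = sum of predecessors on chain B = 10
EF = ES + duration = 10 + 4 = 14
Backward pass: LF(M) = deadline = 26; LS(M) = 26 - 2 = 24
LF(B3) = LS(M) - sum(successors on chain B) = 24 - 0 = 24
LS = LF - duration = 24 - 4 = 20
Total float = LS - ES = 20 - 10 = 10

10


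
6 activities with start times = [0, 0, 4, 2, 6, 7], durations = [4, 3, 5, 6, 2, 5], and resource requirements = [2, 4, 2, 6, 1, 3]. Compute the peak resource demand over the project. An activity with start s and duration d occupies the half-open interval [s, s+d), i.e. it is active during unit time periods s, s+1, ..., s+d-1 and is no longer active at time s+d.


Each activity i is active on [start_i, start_i + duration_i).
Compute total resource usage per time slot:
  t=0: active resources = [2, 4], total = 6
  t=1: active resources = [2, 4], total = 6
  t=2: active resources = [2, 4, 6], total = 12
  t=3: active resources = [2, 6], total = 8
  t=4: active resources = [2, 6], total = 8
  t=5: active resources = [2, 6], total = 8
  t=6: active resources = [2, 6, 1], total = 9
  t=7: active resources = [2, 6, 1, 3], total = 12
  t=8: active resources = [2, 3], total = 5
  t=9: active resources = [3], total = 3
  t=10: active resources = [3], total = 3
  t=11: active resources = [3], total = 3
Peak resource demand = 12

12


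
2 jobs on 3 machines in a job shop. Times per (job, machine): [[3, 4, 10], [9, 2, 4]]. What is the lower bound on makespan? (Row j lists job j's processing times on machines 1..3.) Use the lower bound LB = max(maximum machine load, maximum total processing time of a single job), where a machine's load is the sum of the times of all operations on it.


Machine loads:
  Machine 1: 3 + 9 = 12
  Machine 2: 4 + 2 = 6
  Machine 3: 10 + 4 = 14
Max machine load = 14
Job totals:
  Job 1: 17
  Job 2: 15
Max job total = 17
Lower bound = max(14, 17) = 17

17


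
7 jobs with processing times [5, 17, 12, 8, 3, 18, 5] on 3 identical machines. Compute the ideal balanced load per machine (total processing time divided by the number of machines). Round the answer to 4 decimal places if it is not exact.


Total processing time = 5 + 17 + 12 + 8 + 3 + 18 + 5 = 68
Number of machines = 3
Ideal balanced load = 68 / 3 = 22.6667

22.6667


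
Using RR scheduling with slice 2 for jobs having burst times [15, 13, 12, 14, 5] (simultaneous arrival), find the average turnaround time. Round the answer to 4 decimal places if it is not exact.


Time quantum = 2
Execution trace:
  J1 runs 2 units, time = 2
  J2 runs 2 units, time = 4
  J3 runs 2 units, time = 6
  J4 runs 2 units, time = 8
  J5 runs 2 units, time = 10
  J1 runs 2 units, time = 12
  J2 runs 2 units, time = 14
  J3 runs 2 units, time = 16
  J4 runs 2 units, time = 18
  J5 runs 2 units, time = 20
  J1 runs 2 units, time = 22
  J2 runs 2 units, time = 24
  J3 runs 2 units, time = 26
  J4 runs 2 units, time = 28
  J5 runs 1 units, time = 29
  J1 runs 2 units, time = 31
  J2 runs 2 units, time = 33
  J3 runs 2 units, time = 35
  J4 runs 2 units, time = 37
  J1 runs 2 units, time = 39
  J2 runs 2 units, time = 41
  J3 runs 2 units, time = 43
  J4 runs 2 units, time = 45
  J1 runs 2 units, time = 47
  J2 runs 2 units, time = 49
  J3 runs 2 units, time = 51
  J4 runs 2 units, time = 53
  J1 runs 2 units, time = 55
  J2 runs 1 units, time = 56
  J4 runs 2 units, time = 58
  J1 runs 1 units, time = 59
Finish times: [59, 56, 51, 58, 29]
Average turnaround = 253/5 = 50.6

50.6


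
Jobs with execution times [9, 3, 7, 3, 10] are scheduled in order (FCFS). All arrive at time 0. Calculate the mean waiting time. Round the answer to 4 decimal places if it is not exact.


FCFS order (as given): [9, 3, 7, 3, 10]
Waiting times:
  Job 1: wait = 0
  Job 2: wait = 9
  Job 3: wait = 12
  Job 4: wait = 19
  Job 5: wait = 22
Sum of waiting times = 62
Average waiting time = 62/5 = 12.4

12.4


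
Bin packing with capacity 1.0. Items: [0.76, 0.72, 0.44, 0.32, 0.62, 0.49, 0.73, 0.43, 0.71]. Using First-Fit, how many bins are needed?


Place items sequentially using First-Fit:
  Item 0.76 -> new Bin 1
  Item 0.72 -> new Bin 2
  Item 0.44 -> new Bin 3
  Item 0.32 -> Bin 3 (now 0.76)
  Item 0.62 -> new Bin 4
  Item 0.49 -> new Bin 5
  Item 0.73 -> new Bin 6
  Item 0.43 -> Bin 5 (now 0.92)
  Item 0.71 -> new Bin 7
Total bins used = 7

7


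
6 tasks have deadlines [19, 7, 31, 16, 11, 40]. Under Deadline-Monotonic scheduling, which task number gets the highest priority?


Sort tasks by relative deadline (ascending):
  Task 2: deadline = 7
  Task 5: deadline = 11
  Task 4: deadline = 16
  Task 1: deadline = 19
  Task 3: deadline = 31
  Task 6: deadline = 40
Priority order (highest first): [2, 5, 4, 1, 3, 6]
Highest priority task = 2

2


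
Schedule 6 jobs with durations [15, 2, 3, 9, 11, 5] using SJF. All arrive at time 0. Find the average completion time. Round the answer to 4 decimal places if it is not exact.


SJF order (ascending): [2, 3, 5, 9, 11, 15]
Completion times:
  Job 1: burst=2, C=2
  Job 2: burst=3, C=5
  Job 3: burst=5, C=10
  Job 4: burst=9, C=19
  Job 5: burst=11, C=30
  Job 6: burst=15, C=45
Average completion = 111/6 = 18.5

18.5


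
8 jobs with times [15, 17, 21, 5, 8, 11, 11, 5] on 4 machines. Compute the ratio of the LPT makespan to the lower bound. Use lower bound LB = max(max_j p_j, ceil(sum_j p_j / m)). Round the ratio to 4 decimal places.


LPT order: [21, 17, 15, 11, 11, 8, 5, 5]
Machine loads after assignment: [26, 22, 23, 22]
LPT makespan = 26
Lower bound = max(max_job, ceil(total/4)) = max(21, 24) = 24
Ratio = 26 / 24 = 1.0833

1.0833


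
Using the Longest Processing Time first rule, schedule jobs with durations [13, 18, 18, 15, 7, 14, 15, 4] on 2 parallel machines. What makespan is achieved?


Sort jobs in decreasing order (LPT): [18, 18, 15, 15, 14, 13, 7, 4]
Assign each job to the least loaded machine:
  Machine 1: jobs [18, 15, 14, 4], load = 51
  Machine 2: jobs [18, 15, 13, 7], load = 53
Makespan = max load = 53

53


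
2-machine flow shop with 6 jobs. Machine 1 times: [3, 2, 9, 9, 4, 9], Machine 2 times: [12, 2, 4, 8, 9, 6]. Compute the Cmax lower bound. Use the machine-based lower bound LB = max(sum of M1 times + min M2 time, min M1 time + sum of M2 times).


LB1 = sum(M1 times) + min(M2 times) = 36 + 2 = 38
LB2 = min(M1 times) + sum(M2 times) = 2 + 41 = 43
Lower bound = max(LB1, LB2) = max(38, 43) = 43

43


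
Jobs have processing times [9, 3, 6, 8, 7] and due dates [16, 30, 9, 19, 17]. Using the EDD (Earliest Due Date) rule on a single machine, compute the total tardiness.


Sort by due date (EDD order): [(6, 9), (9, 16), (7, 17), (8, 19), (3, 30)]
Compute completion times and tardiness:
  Job 1: p=6, d=9, C=6, tardiness=max(0,6-9)=0
  Job 2: p=9, d=16, C=15, tardiness=max(0,15-16)=0
  Job 3: p=7, d=17, C=22, tardiness=max(0,22-17)=5
  Job 4: p=8, d=19, C=30, tardiness=max(0,30-19)=11
  Job 5: p=3, d=30, C=33, tardiness=max(0,33-30)=3
Total tardiness = 19

19


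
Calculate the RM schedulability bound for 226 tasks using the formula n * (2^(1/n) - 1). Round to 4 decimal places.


Compute 2^(1/226) = 1.0030717310
Subtract 1: 1.0030717310 - 1 = 0.0030717310
Multiply by n: 226 * 0.0030717310 = 0.6942112060
Round to 4 dp: 0.6942

0.6942


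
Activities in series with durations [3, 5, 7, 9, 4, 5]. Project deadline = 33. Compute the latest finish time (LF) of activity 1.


LF(activity 1) = deadline - sum of successor durations
Successors: activities 2 through 6 with durations [5, 7, 9, 4, 5]
Sum of successor durations = 30
LF = 33 - 30 = 3

3


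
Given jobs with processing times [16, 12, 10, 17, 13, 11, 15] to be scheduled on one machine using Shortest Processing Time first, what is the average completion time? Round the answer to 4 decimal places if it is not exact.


Sort jobs by processing time (SPT order): [10, 11, 12, 13, 15, 16, 17]
Compute completion times sequentially:
  Job 1: processing = 10, completes at 10
  Job 2: processing = 11, completes at 21
  Job 3: processing = 12, completes at 33
  Job 4: processing = 13, completes at 46
  Job 5: processing = 15, completes at 61
  Job 6: processing = 16, completes at 77
  Job 7: processing = 17, completes at 94
Sum of completion times = 342
Average completion time = 342/7 = 48.8571

48.8571


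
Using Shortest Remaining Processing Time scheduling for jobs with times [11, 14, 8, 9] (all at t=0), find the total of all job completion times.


Since all jobs arrive at t=0, SRPT equals SPT ordering.
SPT order: [8, 9, 11, 14]
Completion times:
  Job 1: p=8, C=8
  Job 2: p=9, C=17
  Job 3: p=11, C=28
  Job 4: p=14, C=42
Total completion time = 8 + 17 + 28 + 42 = 95

95


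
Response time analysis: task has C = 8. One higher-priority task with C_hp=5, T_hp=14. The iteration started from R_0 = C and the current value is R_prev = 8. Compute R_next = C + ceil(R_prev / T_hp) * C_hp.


R_next = C + ceil(R_prev / T_hp) * C_hp
ceil(8 / 14) = ceil(0.5714) = 1
Interference = 1 * 5 = 5
R_next = 8 + 5 = 13

13


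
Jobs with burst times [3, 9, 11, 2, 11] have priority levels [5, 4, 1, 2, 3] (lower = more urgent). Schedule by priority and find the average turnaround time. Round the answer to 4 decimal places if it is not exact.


Sort by priority (ascending = highest first):
Order: [(1, 11), (2, 2), (3, 11), (4, 9), (5, 3)]
Completion times:
  Priority 1, burst=11, C=11
  Priority 2, burst=2, C=13
  Priority 3, burst=11, C=24
  Priority 4, burst=9, C=33
  Priority 5, burst=3, C=36
Average turnaround = 117/5 = 23.4

23.4


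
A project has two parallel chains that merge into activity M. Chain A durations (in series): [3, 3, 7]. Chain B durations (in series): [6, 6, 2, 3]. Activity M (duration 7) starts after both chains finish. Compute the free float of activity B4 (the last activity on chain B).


ES(B4) = sum of predecessors on chain B = 14
EF(B4) = ES + duration = 14 + 3 = 17
Successor of B4 is M. ES(M) = max(sum(A), sum(B)) = max(13, 17) = 17
Free float = ES(successor) - EF(current) = 17 - 17 = 0

0


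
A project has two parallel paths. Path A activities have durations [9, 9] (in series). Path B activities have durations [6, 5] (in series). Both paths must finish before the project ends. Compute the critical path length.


Path A total = 9 + 9 = 18
Path B total = 6 + 5 = 11
Critical path = longest path = max(18, 11) = 18

18


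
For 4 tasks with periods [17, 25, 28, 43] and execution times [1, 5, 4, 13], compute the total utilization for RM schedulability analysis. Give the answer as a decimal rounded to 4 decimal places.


Compute individual utilizations (exact fractions):
  Task 1: C/T = 1/17 (approx. 0.0588)
  Task 2: C/T = 5/25 = 1/5 (approx. 0.2)
  Task 3: C/T = 4/28 = 1/7 (approx. 0.1429)
  Task 4: C/T = 13/43 (approx. 0.3023)
Total utilization U = 1/17 + 1/5 + 1/7 + 13/43 = 18012/25585
Rounded to 4 decimal places: U = 0.7040
RM (Liu & Layland) bound for 4 tasks = 0.756828; compare with U = 18012/25585 (approx. 0.704006)
U <= bound, so schedulable by RM sufficient condition.

0.7040


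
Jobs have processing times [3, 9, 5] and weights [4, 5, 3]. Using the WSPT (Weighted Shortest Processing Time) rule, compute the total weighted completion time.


Compute p/w ratios and sort ascending (WSPT): [(3, 4), (5, 3), (9, 5)]
Compute weighted completion times:
  Job (p=3,w=4): C=3, w*C=4*3=12
  Job (p=5,w=3): C=8, w*C=3*8=24
  Job (p=9,w=5): C=17, w*C=5*17=85
Total weighted completion time = 121

121


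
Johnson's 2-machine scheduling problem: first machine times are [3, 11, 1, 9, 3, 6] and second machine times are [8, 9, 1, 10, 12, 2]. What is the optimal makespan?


Apply Johnson's rule:
  Group 1 (a <= b): [(3, 1, 1), (1, 3, 8), (5, 3, 12), (4, 9, 10)]
  Group 2 (a > b): [(2, 11, 9), (6, 6, 2)]
Optimal job order: [3, 1, 5, 4, 2, 6]
Schedule:
  Job 3: M1 done at 1, M2 done at 2
  Job 1: M1 done at 4, M2 done at 12
  Job 5: M1 done at 7, M2 done at 24
  Job 4: M1 done at 16, M2 done at 34
  Job 2: M1 done at 27, M2 done at 43
  Job 6: M1 done at 33, M2 done at 45
Makespan = 45

45


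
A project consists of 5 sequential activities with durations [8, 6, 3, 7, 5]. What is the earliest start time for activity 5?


Activity 5 starts after activities 1 through 4 complete.
Predecessor durations: [8, 6, 3, 7]
ES = 8 + 6 + 3 + 7 = 24

24


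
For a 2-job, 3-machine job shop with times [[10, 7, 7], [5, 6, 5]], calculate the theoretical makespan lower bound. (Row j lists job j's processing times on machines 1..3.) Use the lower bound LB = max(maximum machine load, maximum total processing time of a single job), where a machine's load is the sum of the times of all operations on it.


Machine loads:
  Machine 1: 10 + 5 = 15
  Machine 2: 7 + 6 = 13
  Machine 3: 7 + 5 = 12
Max machine load = 15
Job totals:
  Job 1: 24
  Job 2: 16
Max job total = 24
Lower bound = max(15, 24) = 24

24


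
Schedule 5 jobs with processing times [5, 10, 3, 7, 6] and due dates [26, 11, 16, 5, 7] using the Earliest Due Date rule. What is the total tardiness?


Sort by due date (EDD order): [(7, 5), (6, 7), (10, 11), (3, 16), (5, 26)]
Compute completion times and tardiness:
  Job 1: p=7, d=5, C=7, tardiness=max(0,7-5)=2
  Job 2: p=6, d=7, C=13, tardiness=max(0,13-7)=6
  Job 3: p=10, d=11, C=23, tardiness=max(0,23-11)=12
  Job 4: p=3, d=16, C=26, tardiness=max(0,26-16)=10
  Job 5: p=5, d=26, C=31, tardiness=max(0,31-26)=5
Total tardiness = 35

35


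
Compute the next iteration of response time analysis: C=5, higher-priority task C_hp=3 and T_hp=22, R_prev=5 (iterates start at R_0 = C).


R_next = C + ceil(R_prev / T_hp) * C_hp
ceil(5 / 22) = ceil(0.2273) = 1
Interference = 1 * 3 = 3
R_next = 5 + 3 = 8

8


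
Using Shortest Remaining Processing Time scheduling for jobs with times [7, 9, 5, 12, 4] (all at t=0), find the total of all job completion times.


Since all jobs arrive at t=0, SRPT equals SPT ordering.
SPT order: [4, 5, 7, 9, 12]
Completion times:
  Job 1: p=4, C=4
  Job 2: p=5, C=9
  Job 3: p=7, C=16
  Job 4: p=9, C=25
  Job 5: p=12, C=37
Total completion time = 4 + 9 + 16 + 25 + 37 = 91

91


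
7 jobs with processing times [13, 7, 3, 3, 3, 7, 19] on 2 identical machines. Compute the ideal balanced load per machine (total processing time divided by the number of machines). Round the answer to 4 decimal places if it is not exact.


Total processing time = 13 + 7 + 3 + 3 + 3 + 7 + 19 = 55
Number of machines = 2
Ideal balanced load = 55 / 2 = 27.5

27.5


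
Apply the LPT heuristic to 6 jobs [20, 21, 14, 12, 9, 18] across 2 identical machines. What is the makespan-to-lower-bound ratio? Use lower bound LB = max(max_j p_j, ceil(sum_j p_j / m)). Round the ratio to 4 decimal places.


LPT order: [21, 20, 18, 14, 12, 9]
Machine loads after assignment: [47, 47]
LPT makespan = 47
Lower bound = max(max_job, ceil(total/2)) = max(21, 47) = 47
Ratio = 47 / 47 = 1.0

1.0


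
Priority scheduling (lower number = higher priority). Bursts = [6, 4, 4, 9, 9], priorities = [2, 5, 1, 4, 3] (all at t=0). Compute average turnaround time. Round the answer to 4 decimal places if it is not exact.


Sort by priority (ascending = highest first):
Order: [(1, 4), (2, 6), (3, 9), (4, 9), (5, 4)]
Completion times:
  Priority 1, burst=4, C=4
  Priority 2, burst=6, C=10
  Priority 3, burst=9, C=19
  Priority 4, burst=9, C=28
  Priority 5, burst=4, C=32
Average turnaround = 93/5 = 18.6

18.6


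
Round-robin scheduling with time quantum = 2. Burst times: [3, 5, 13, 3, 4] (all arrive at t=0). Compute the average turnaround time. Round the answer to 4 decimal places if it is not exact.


Time quantum = 2
Execution trace:
  J1 runs 2 units, time = 2
  J2 runs 2 units, time = 4
  J3 runs 2 units, time = 6
  J4 runs 2 units, time = 8
  J5 runs 2 units, time = 10
  J1 runs 1 units, time = 11
  J2 runs 2 units, time = 13
  J3 runs 2 units, time = 15
  J4 runs 1 units, time = 16
  J5 runs 2 units, time = 18
  J2 runs 1 units, time = 19
  J3 runs 2 units, time = 21
  J3 runs 2 units, time = 23
  J3 runs 2 units, time = 25
  J3 runs 2 units, time = 27
  J3 runs 1 units, time = 28
Finish times: [11, 19, 28, 16, 18]
Average turnaround = 92/5 = 18.4

18.4


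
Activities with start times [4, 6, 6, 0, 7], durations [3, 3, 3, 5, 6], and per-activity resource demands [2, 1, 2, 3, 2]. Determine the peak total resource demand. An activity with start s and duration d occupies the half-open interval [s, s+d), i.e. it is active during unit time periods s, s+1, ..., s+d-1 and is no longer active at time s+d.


Each activity i is active on [start_i, start_i + duration_i).
Compute total resource usage per time slot:
  t=0: active resources = [3], total = 3
  t=1: active resources = [3], total = 3
  t=2: active resources = [3], total = 3
  t=3: active resources = [3], total = 3
  t=4: active resources = [2, 3], total = 5
  t=5: active resources = [2], total = 2
  t=6: active resources = [2, 1, 2], total = 5
  t=7: active resources = [1, 2, 2], total = 5
  t=8: active resources = [1, 2, 2], total = 5
  t=9: active resources = [2], total = 2
  t=10: active resources = [2], total = 2
  t=11: active resources = [2], total = 2
  t=12: active resources = [2], total = 2
Peak resource demand = 5

5


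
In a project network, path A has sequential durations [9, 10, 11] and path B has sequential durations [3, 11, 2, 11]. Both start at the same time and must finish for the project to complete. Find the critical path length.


Path A total = 9 + 10 + 11 = 30
Path B total = 3 + 11 + 2 + 11 = 27
Critical path = longest path = max(30, 27) = 30

30


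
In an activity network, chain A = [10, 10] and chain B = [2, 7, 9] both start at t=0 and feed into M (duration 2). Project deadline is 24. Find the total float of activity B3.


Forward pass: ES(B3) = sum of predecessors on chain B = 9
EF = ES + duration = 9 + 9 = 18
Backward pass: LF(M) = deadline = 24; LS(M) = 24 - 2 = 22
LF(B3) = LS(M) - sum(successors on chain B) = 22 - 0 = 22
LS = LF - duration = 22 - 9 = 13
Total float = LS - ES = 13 - 9 = 4

4


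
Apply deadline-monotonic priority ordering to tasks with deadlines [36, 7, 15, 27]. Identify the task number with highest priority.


Sort tasks by relative deadline (ascending):
  Task 2: deadline = 7
  Task 3: deadline = 15
  Task 4: deadline = 27
  Task 1: deadline = 36
Priority order (highest first): [2, 3, 4, 1]
Highest priority task = 2

2


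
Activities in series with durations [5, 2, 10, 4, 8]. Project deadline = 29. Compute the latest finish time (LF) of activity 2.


LF(activity 2) = deadline - sum of successor durations
Successors: activities 3 through 5 with durations [10, 4, 8]
Sum of successor durations = 22
LF = 29 - 22 = 7

7


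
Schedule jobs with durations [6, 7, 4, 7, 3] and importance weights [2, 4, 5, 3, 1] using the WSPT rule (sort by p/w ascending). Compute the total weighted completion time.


Compute p/w ratios and sort ascending (WSPT): [(4, 5), (7, 4), (7, 3), (6, 2), (3, 1)]
Compute weighted completion times:
  Job (p=4,w=5): C=4, w*C=5*4=20
  Job (p=7,w=4): C=11, w*C=4*11=44
  Job (p=7,w=3): C=18, w*C=3*18=54
  Job (p=6,w=2): C=24, w*C=2*24=48
  Job (p=3,w=1): C=27, w*C=1*27=27
Total weighted completion time = 193

193


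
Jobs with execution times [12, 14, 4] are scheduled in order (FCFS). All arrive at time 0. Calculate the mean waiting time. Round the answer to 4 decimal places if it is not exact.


FCFS order (as given): [12, 14, 4]
Waiting times:
  Job 1: wait = 0
  Job 2: wait = 12
  Job 3: wait = 26
Sum of waiting times = 38
Average waiting time = 38/3 = 12.6667

12.6667


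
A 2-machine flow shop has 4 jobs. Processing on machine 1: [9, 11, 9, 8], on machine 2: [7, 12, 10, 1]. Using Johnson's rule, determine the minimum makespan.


Apply Johnson's rule:
  Group 1 (a <= b): [(3, 9, 10), (2, 11, 12)]
  Group 2 (a > b): [(1, 9, 7), (4, 8, 1)]
Optimal job order: [3, 2, 1, 4]
Schedule:
  Job 3: M1 done at 9, M2 done at 19
  Job 2: M1 done at 20, M2 done at 32
  Job 1: M1 done at 29, M2 done at 39
  Job 4: M1 done at 37, M2 done at 40
Makespan = 40

40


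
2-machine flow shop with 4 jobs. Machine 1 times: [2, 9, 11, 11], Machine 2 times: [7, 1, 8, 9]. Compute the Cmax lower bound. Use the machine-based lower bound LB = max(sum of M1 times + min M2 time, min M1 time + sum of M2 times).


LB1 = sum(M1 times) + min(M2 times) = 33 + 1 = 34
LB2 = min(M1 times) + sum(M2 times) = 2 + 25 = 27
Lower bound = max(LB1, LB2) = max(34, 27) = 34

34


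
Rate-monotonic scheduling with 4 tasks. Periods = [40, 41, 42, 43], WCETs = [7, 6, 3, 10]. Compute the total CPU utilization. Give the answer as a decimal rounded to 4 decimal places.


Compute individual utilizations (exact fractions):
  Task 1: C/T = 7/40 (approx. 0.175)
  Task 2: C/T = 6/41 (approx. 0.1463)
  Task 3: C/T = 3/42 = 1/14 (approx. 0.0714)
  Task 4: C/T = 10/43 (approx. 0.2326)
Total utilization U = 7/40 + 6/41 + 1/14 + 10/43 = 308687/493640
Rounded to 4 decimal places: U = 0.6253
RM (Liu & Layland) bound for 4 tasks = 0.756828; compare with U = 308687/493640 (approx. 0.625328)
U <= bound, so schedulable by RM sufficient condition.

0.6253


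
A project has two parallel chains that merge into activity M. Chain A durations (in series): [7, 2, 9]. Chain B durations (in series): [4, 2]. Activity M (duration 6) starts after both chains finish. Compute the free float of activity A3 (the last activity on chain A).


ES(A3) = sum of predecessors on chain A = 9
EF(A3) = ES + duration = 9 + 9 = 18
Successor of A3 is M. ES(M) = max(sum(A), sum(B)) = max(18, 6) = 18
Free float = ES(successor) - EF(current) = 18 - 18 = 0

0


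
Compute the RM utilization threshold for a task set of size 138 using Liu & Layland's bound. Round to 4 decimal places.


Compute 2^(1/138) = 1.0050354411
Subtract 1: 1.0050354411 - 1 = 0.0050354411
Multiply by n: 138 * 0.0050354411 = 0.6948908718
Round to 4 dp: 0.6949

0.6949


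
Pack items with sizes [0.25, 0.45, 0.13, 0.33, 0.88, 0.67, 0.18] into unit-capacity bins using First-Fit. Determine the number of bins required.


Place items sequentially using First-Fit:
  Item 0.25 -> new Bin 1
  Item 0.45 -> Bin 1 (now 0.7)
  Item 0.13 -> Bin 1 (now 0.83)
  Item 0.33 -> new Bin 2
  Item 0.88 -> new Bin 3
  Item 0.67 -> Bin 2 (now 1.0)
  Item 0.18 -> new Bin 4
Total bins used = 4

4


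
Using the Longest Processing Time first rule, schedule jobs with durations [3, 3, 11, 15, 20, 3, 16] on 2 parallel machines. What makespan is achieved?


Sort jobs in decreasing order (LPT): [20, 16, 15, 11, 3, 3, 3]
Assign each job to the least loaded machine:
  Machine 1: jobs [20, 11, 3, 3], load = 37
  Machine 2: jobs [16, 15, 3], load = 34
Makespan = max load = 37

37


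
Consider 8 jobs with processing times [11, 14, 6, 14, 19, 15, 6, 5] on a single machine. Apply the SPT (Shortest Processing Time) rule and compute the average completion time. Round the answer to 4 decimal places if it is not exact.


Sort jobs by processing time (SPT order): [5, 6, 6, 11, 14, 14, 15, 19]
Compute completion times sequentially:
  Job 1: processing = 5, completes at 5
  Job 2: processing = 6, completes at 11
  Job 3: processing = 6, completes at 17
  Job 4: processing = 11, completes at 28
  Job 5: processing = 14, completes at 42
  Job 6: processing = 14, completes at 56
  Job 7: processing = 15, completes at 71
  Job 8: processing = 19, completes at 90
Sum of completion times = 320
Average completion time = 320/8 = 40.0

40.0


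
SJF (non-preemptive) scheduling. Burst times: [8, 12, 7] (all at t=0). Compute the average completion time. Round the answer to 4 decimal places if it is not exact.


SJF order (ascending): [7, 8, 12]
Completion times:
  Job 1: burst=7, C=7
  Job 2: burst=8, C=15
  Job 3: burst=12, C=27
Average completion = 49/3 = 16.3333

16.3333


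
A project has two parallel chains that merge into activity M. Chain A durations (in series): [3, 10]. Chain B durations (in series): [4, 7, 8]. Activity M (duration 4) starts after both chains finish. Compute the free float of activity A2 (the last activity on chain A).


ES(A2) = sum of predecessors on chain A = 3
EF(A2) = ES + duration = 3 + 10 = 13
Successor of A2 is M. ES(M) = max(sum(A), sum(B)) = max(13, 19) = 19
Free float = ES(successor) - EF(current) = 19 - 13 = 6

6


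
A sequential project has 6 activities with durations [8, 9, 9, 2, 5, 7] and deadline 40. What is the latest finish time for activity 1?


LF(activity 1) = deadline - sum of successor durations
Successors: activities 2 through 6 with durations [9, 9, 2, 5, 7]
Sum of successor durations = 32
LF = 40 - 32 = 8

8


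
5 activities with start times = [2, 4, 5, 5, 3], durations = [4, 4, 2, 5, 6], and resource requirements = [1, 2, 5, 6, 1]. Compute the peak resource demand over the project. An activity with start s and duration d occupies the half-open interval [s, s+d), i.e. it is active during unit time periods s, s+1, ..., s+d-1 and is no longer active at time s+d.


Each activity i is active on [start_i, start_i + duration_i).
Compute total resource usage per time slot:
  t=0: active resources = [], total = 0
  t=1: active resources = [], total = 0
  t=2: active resources = [1], total = 1
  t=3: active resources = [1, 1], total = 2
  t=4: active resources = [1, 2, 1], total = 4
  t=5: active resources = [1, 2, 5, 6, 1], total = 15
  t=6: active resources = [2, 5, 6, 1], total = 14
  t=7: active resources = [2, 6, 1], total = 9
  t=8: active resources = [6, 1], total = 7
  t=9: active resources = [6], total = 6
Peak resource demand = 15

15


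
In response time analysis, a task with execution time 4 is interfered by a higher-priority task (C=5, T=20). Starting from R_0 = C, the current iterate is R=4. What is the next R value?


R_next = C + ceil(R_prev / T_hp) * C_hp
ceil(4 / 20) = ceil(0.2) = 1
Interference = 1 * 5 = 5
R_next = 4 + 5 = 9

9


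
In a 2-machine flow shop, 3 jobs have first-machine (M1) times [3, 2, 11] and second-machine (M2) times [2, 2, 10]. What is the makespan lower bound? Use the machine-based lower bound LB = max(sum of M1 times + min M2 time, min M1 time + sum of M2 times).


LB1 = sum(M1 times) + min(M2 times) = 16 + 2 = 18
LB2 = min(M1 times) + sum(M2 times) = 2 + 14 = 16
Lower bound = max(LB1, LB2) = max(18, 16) = 18

18


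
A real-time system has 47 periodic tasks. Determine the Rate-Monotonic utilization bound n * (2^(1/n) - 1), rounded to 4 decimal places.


Compute 2^(1/47) = 1.0148570979
Subtract 1: 1.0148570979 - 1 = 0.0148570979
Multiply by n: 47 * 0.0148570979 = 0.6982836013
Round to 4 dp: 0.6983

0.6983


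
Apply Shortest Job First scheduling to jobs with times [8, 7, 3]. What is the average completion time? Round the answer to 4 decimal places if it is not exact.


SJF order (ascending): [3, 7, 8]
Completion times:
  Job 1: burst=3, C=3
  Job 2: burst=7, C=10
  Job 3: burst=8, C=18
Average completion = 31/3 = 10.3333

10.3333


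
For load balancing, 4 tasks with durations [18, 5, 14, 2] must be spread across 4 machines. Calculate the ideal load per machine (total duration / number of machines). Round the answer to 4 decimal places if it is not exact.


Total processing time = 18 + 5 + 14 + 2 = 39
Number of machines = 4
Ideal balanced load = 39 / 4 = 9.75

9.75


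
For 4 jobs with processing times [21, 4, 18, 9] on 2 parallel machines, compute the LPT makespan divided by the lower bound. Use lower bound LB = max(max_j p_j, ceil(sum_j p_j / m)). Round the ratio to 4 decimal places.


LPT order: [21, 18, 9, 4]
Machine loads after assignment: [25, 27]
LPT makespan = 27
Lower bound = max(max_job, ceil(total/2)) = max(21, 26) = 26
Ratio = 27 / 26 = 1.0385

1.0385


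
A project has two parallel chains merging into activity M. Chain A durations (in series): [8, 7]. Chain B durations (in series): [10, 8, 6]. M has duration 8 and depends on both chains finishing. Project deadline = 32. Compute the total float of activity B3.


Forward pass: ES(B3) = sum of predecessors on chain B = 18
EF = ES + duration = 18 + 6 = 24
Backward pass: LF(M) = deadline = 32; LS(M) = 32 - 8 = 24
LF(B3) = LS(M) - sum(successors on chain B) = 24 - 0 = 24
LS = LF - duration = 24 - 6 = 18
Total float = LS - ES = 18 - 18 = 0

0
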